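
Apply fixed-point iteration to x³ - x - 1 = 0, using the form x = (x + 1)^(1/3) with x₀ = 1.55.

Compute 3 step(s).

Equation: x³ - x - 1 = 0
Fixed-point form: x = (x + 1)^(1/3)
x₀ = 1.55

x_1 = g(1.550000) = 1.366197
x_2 = g(1.366197) = 1.332550
x_3 = g(1.332550) = 1.326204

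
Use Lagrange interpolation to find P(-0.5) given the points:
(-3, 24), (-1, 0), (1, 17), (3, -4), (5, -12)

Lagrange interpolation formula:
P(x) = Σ yᵢ × Lᵢ(x)
where Lᵢ(x) = Π_{j≠i} (x - xⱼ)/(xᵢ - xⱼ)

L_0(-0.5) = (-0.5 - (-1))/(-3 - (-1)) × (-0.5 - 1)/(-3 - 1) × (-0.5 - 3)/(-3 - 3) × (-0.5 - 5)/(-3 - 5) = -0.037598
L_1(-0.5) = (-0.5 - (-3))/(-1 - (-3)) × (-0.5 - 1)/(-1 - 1) × (-0.5 - 3)/(-1 - 3) × (-0.5 - 5)/(-1 - 5) = 0.751953
L_2(-0.5) = (-0.5 - (-3))/(1 - (-3)) × (-0.5 - (-1))/(1 - (-1)) × (-0.5 - 3)/(1 - 3) × (-0.5 - 5)/(1 - 5) = 0.375977
L_3(-0.5) = (-0.5 - (-3))/(3 - (-3)) × (-0.5 - (-1))/(3 - (-1)) × (-0.5 - 1)/(3 - 1) × (-0.5 - 5)/(3 - 5) = -0.107422
L_4(-0.5) = (-0.5 - (-3))/(5 - (-3)) × (-0.5 - (-1))/(5 - (-1)) × (-0.5 - 1)/(5 - 1) × (-0.5 - 3)/(5 - 3) = 0.017090

P(-0.5) = 24×L_0(-0.5) + 0×L_1(-0.5) + 17×L_2(-0.5) + (-4)×L_3(-0.5) + (-12)×L_4(-0.5)
P(-0.5) = 5.713867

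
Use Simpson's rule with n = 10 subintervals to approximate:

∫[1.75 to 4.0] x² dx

f(x) = x²
a = 1.75, b = 4.0, n = 10
h = (b - a)/n = 0.225000

Simpson's rule: (h/3)[f(x₀) + 4f(x₁) + 2f(x₂) + ... + f(xₙ)]

x_0 = 1.7500, f(x_0) = 3.062500, coefficient = 1
x_1 = 1.9750, f(x_1) = 3.900625, coefficient = 4
x_2 = 2.2000, f(x_2) = 4.840000, coefficient = 2
x_3 = 2.4250, f(x_3) = 5.880625, coefficient = 4
x_4 = 2.6500, f(x_4) = 7.022500, coefficient = 2
x_5 = 2.8750, f(x_5) = 8.265625, coefficient = 4
x_6 = 3.1000, f(x_6) = 9.610000, coefficient = 2
x_7 = 3.3250, f(x_7) = 11.055625, coefficient = 4
x_8 = 3.5500, f(x_8) = 12.602500, coefficient = 2
x_9 = 3.7750, f(x_9) = 14.250625, coefficient = 4
x_10 = 4.0000, f(x_10) = 16.000000, coefficient = 1

I ≈ (0.225000/3) × 260.625000 = 19.546875
Exact value: 19.546875
Error: 0.000000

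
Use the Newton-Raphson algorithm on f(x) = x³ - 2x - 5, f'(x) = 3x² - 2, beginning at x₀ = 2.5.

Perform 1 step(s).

f(x) = x³ - 2x - 5
f'(x) = 3x² - 2
x₀ = 2.5

Newton-Raphson formula: x_{n+1} = x_n - f(x_n)/f'(x_n)

Iteration 1:
  f(2.500000) = 5.625000
  f'(2.500000) = 16.750000
  x_1 = 2.500000 - 5.625000/16.750000 = 2.164179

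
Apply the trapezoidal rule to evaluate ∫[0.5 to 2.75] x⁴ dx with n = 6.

f(x) = x⁴
a = 0.5, b = 2.75, n = 6
h = (b - a)/n = 0.375000

Trapezoidal rule: (h/2)[f(x₀) + 2f(x₁) + 2f(x₂) + ... + f(xₙ)]

x_0 = 0.5000, f(x_0) = 0.062500, coefficient = 1
x_1 = 0.8750, f(x_1) = 0.586182, coefficient = 2
x_2 = 1.2500, f(x_2) = 2.441406, coefficient = 2
x_3 = 1.6250, f(x_3) = 6.972900, coefficient = 2
x_4 = 2.0000, f(x_4) = 16.000000, coefficient = 2
x_5 = 2.3750, f(x_5) = 31.816650, coefficient = 2
x_6 = 2.7500, f(x_6) = 57.191406, coefficient = 1

I ≈ (0.375000/2) × 172.888184 = 32.416534
Exact value: 31.449023
Error: 0.967511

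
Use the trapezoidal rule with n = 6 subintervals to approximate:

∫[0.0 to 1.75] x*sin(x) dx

f(x) = x*sin(x)
a = 0.0, b = 1.75, n = 6
h = (b - a)/n = 0.291667

Trapezoidal rule: (h/2)[f(x₀) + 2f(x₁) + 2f(x₂) + ... + f(xₙ)]

x_0 = 0.0000, f(x_0) = 0.000000, coefficient = 1
x_1 = 0.2917, f(x_1) = 0.083868, coefficient = 2
x_2 = 0.5833, f(x_2) = 0.321305, coefficient = 2
x_3 = 0.8750, f(x_3) = 0.671601, coefficient = 2
x_4 = 1.1667, f(x_4) = 1.072686, coefficient = 2
x_5 = 1.4583, f(x_5) = 1.449121, coefficient = 2
x_6 = 1.7500, f(x_6) = 1.721975, coefficient = 1

I ≈ (0.291667/2) × 8.919137 = 1.300707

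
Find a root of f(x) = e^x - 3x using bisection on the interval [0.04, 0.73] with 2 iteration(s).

f(x) = e^x - 3x
Initial interval: [0.04, 0.73]

Iteration 1:
  c_1 = (0.040000 + 0.730000)/2 = 0.385000
  f(c_1) = f(0.385000) = 0.314614
  f(a) × f(c) ≥ 0, new interval: [0.385000, 0.730000]
Iteration 2:
  c_2 = (0.385000 + 0.730000)/2 = 0.557500
  f(c_2) = f(0.557500) = 0.073801
  f(a) × f(c) ≥ 0, new interval: [0.557500, 0.730000]

After 2 iteration(s), the approximation is c_2 = 0.557500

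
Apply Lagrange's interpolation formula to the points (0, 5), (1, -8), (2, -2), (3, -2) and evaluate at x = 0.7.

Lagrange interpolation formula:
P(x) = Σ yᵢ × Lᵢ(x)
where Lᵢ(x) = Π_{j≠i} (x - xⱼ)/(xᵢ - xⱼ)

L_0(0.7) = (0.7 - 1)/(0 - 1) × (0.7 - 2)/(0 - 2) × (0.7 - 3)/(0 - 3) = 0.149500
L_1(0.7) = (0.7 - 0)/(1 - 0) × (0.7 - 2)/(1 - 2) × (0.7 - 3)/(1 - 3) = 1.046500
L_2(0.7) = (0.7 - 0)/(2 - 0) × (0.7 - 1)/(2 - 1) × (0.7 - 3)/(2 - 3) = -0.241500
L_3(0.7) = (0.7 - 0)/(3 - 0) × (0.7 - 1)/(3 - 1) × (0.7 - 2)/(3 - 2) = 0.045500

P(0.7) = 5×L_0(0.7) + (-8)×L_1(0.7) + (-2)×L_2(0.7) + (-2)×L_3(0.7)
P(0.7) = -7.232500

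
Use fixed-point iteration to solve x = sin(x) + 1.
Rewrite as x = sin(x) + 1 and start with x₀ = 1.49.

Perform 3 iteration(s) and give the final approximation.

Equation: x = sin(x) + 1
Fixed-point form: x = sin(x) + 1
x₀ = 1.49

x_1 = g(1.490000) = 1.996738
x_2 = g(1.996738) = 1.910650
x_3 = g(1.910650) = 1.942803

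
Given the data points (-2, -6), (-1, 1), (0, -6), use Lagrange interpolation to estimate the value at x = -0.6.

Lagrange interpolation formula:
P(x) = Σ yᵢ × Lᵢ(x)
where Lᵢ(x) = Π_{j≠i} (x - xⱼ)/(xᵢ - xⱼ)

L_0(-0.6) = (-0.6 - (-1))/(-2 - (-1)) × (-0.6 - 0)/(-2 - 0) = -0.120000
L_1(-0.6) = (-0.6 - (-2))/(-1 - (-2)) × (-0.6 - 0)/(-1 - 0) = 0.840000
L_2(-0.6) = (-0.6 - (-2))/(0 - (-2)) × (-0.6 - (-1))/(0 - (-1)) = 0.280000

P(-0.6) = (-6)×L_0(-0.6) + 1×L_1(-0.6) + (-6)×L_2(-0.6)
P(-0.6) = -0.120000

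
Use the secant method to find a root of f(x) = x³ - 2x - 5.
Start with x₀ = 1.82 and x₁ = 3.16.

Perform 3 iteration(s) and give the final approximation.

f(x) = x³ - 2x - 5
x₀ = 1.82, x₁ = 3.16

Secant formula: x_{n+1} = x_n - f(x_n)(x_n - x_{n-1})/(f(x_n) - f(x_{n-1}))

Iteration 1:
  f(1.820000) = -2.611432
  f(3.160000) = 20.234496
  x_2 = 3.160000 - 20.234496×(3.160000 - 1.820000)/(20.234496 - (-2.611432))
       = 1.973170
Iteration 2:
  f(3.160000) = 20.234496
  f(1.973170) = -1.263997
  x_3 = 1.973170 - (-1.263997)×(1.973170 - 3.160000)/(-1.263997 - 20.234496)
       = 2.042950
Iteration 3:
  f(1.973170) = -1.263997
  f(2.042950) = -0.559357
  x_4 = 2.042950 - (-0.559357)×(2.042950 - 1.973170)/(-0.559357 - (-1.263997))
       = 2.098342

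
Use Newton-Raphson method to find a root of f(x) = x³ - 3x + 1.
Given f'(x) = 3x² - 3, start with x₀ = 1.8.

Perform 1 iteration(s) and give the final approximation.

f(x) = x³ - 3x + 1
f'(x) = 3x² - 3
x₀ = 1.8

Newton-Raphson formula: x_{n+1} = x_n - f(x_n)/f'(x_n)

Iteration 1:
  f(1.800000) = 1.432000
  f'(1.800000) = 6.720000
  x_1 = 1.800000 - 1.432000/6.720000 = 1.586905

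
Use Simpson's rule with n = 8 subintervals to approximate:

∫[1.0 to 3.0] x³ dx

f(x) = x³
a = 1.0, b = 3.0, n = 8
h = (b - a)/n = 0.250000

Simpson's rule: (h/3)[f(x₀) + 4f(x₁) + 2f(x₂) + ... + f(xₙ)]

x_0 = 1.0000, f(x_0) = 1.000000, coefficient = 1
x_1 = 1.2500, f(x_1) = 1.953125, coefficient = 4
x_2 = 1.5000, f(x_2) = 3.375000, coefficient = 2
x_3 = 1.7500, f(x_3) = 5.359375, coefficient = 4
x_4 = 2.0000, f(x_4) = 8.000000, coefficient = 2
x_5 = 2.2500, f(x_5) = 11.390625, coefficient = 4
x_6 = 2.5000, f(x_6) = 15.625000, coefficient = 2
x_7 = 2.7500, f(x_7) = 20.796875, coefficient = 4
x_8 = 3.0000, f(x_8) = 27.000000, coefficient = 1

I ≈ (0.250000/3) × 240.000000 = 20.000000
Exact value: 20.000000
Error: 0.000000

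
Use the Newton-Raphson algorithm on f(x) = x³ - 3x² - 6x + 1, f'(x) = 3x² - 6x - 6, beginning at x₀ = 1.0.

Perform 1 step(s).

f(x) = x³ - 3x² - 6x + 1
f'(x) = 3x² - 6x - 6
x₀ = 1.0

Newton-Raphson formula: x_{n+1} = x_n - f(x_n)/f'(x_n)

Iteration 1:
  f(1.000000) = -7.000000
  f'(1.000000) = -9.000000
  x_1 = 1.000000 - (-7.000000)/(-9.000000) = 0.222222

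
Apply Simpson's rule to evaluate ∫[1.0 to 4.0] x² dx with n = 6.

f(x) = x²
a = 1.0, b = 4.0, n = 6
h = (b - a)/n = 0.500000

Simpson's rule: (h/3)[f(x₀) + 4f(x₁) + 2f(x₂) + ... + f(xₙ)]

x_0 = 1.0000, f(x_0) = 1.000000, coefficient = 1
x_1 = 1.5000, f(x_1) = 2.250000, coefficient = 4
x_2 = 2.0000, f(x_2) = 4.000000, coefficient = 2
x_3 = 2.5000, f(x_3) = 6.250000, coefficient = 4
x_4 = 3.0000, f(x_4) = 9.000000, coefficient = 2
x_5 = 3.5000, f(x_5) = 12.250000, coefficient = 4
x_6 = 4.0000, f(x_6) = 16.000000, coefficient = 1

I ≈ (0.500000/3) × 126.000000 = 21.000000
Exact value: 21.000000
Error: 0.000000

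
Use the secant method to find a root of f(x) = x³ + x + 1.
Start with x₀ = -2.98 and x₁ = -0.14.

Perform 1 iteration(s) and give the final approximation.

f(x) = x³ + x + 1
x₀ = -2.98, x₁ = -0.14

Secant formula: x_{n+1} = x_n - f(x_n)(x_n - x_{n-1})/(f(x_n) - f(x_{n-1}))

Iteration 1:
  f(-2.980000) = -28.443592
  f(-0.140000) = 0.857256
  x_2 = -0.140000 - 0.857256×(-0.140000 - (-2.980000))/(0.857256 - (-28.443592))
       = -0.223090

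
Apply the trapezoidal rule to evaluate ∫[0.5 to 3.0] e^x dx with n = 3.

f(x) = e^x
a = 0.5, b = 3.0, n = 3
h = (b - a)/n = 0.833333

Trapezoidal rule: (h/2)[f(x₀) + 2f(x₁) + 2f(x₂) + ... + f(xₙ)]

x_0 = 0.5000, f(x_0) = 1.648721, coefficient = 1
x_1 = 1.3333, f(x_1) = 3.793668, coefficient = 2
x_2 = 2.1667, f(x_2) = 8.729138, coefficient = 2
x_3 = 3.0000, f(x_3) = 20.085537, coefficient = 1

I ≈ (0.833333/2) × 46.779871 = 19.491613
Exact value: 18.436816
Error: 1.054797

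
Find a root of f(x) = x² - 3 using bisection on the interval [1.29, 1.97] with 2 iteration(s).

f(x) = x² - 3
Initial interval: [1.29, 1.97]

Iteration 1:
  c_1 = (1.290000 + 1.970000)/2 = 1.630000
  f(c_1) = f(1.630000) = -0.343100
  f(a) × f(c) ≥ 0, new interval: [1.630000, 1.970000]
Iteration 2:
  c_2 = (1.630000 + 1.970000)/2 = 1.800000
  f(c_2) = f(1.800000) = 0.240000
  f(a) × f(c) < 0, new interval: [1.630000, 1.800000]

After 2 iteration(s), the approximation is c_2 = 1.800000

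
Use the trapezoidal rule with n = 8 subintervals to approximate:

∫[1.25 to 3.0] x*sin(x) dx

f(x) = x*sin(x)
a = 1.25, b = 3.0, n = 8
h = (b - a)/n = 0.218750

Trapezoidal rule: (h/2)[f(x₀) + 2f(x₁) + 2f(x₂) + ... + f(xₙ)]

x_0 = 1.2500, f(x_0) = 1.186231, coefficient = 1
x_1 = 1.4688, f(x_1) = 1.461109, coefficient = 2
x_2 = 1.6875, f(x_2) = 1.676021, coefficient = 2
x_3 = 1.9062, f(x_3) = 1.799998, coefficient = 2
x_4 = 2.1250, f(x_4) = 1.806930, coefficient = 2
x_5 = 2.3438, f(x_5) = 1.677777, coefficient = 2
x_6 = 2.5625, f(x_6) = 1.402366, coefficient = 2
x_7 = 2.7812, f(x_7) = 0.980655, coefficient = 2
x_8 = 3.0000, f(x_8) = 0.423360, coefficient = 1

I ≈ (0.218750/2) × 23.219301 = 2.539611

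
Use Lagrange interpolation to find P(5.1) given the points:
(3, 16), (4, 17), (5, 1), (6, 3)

Lagrange interpolation formula:
P(x) = Σ yᵢ × Lᵢ(x)
where Lᵢ(x) = Π_{j≠i} (x - xⱼ)/(xᵢ - xⱼ)

L_0(5.1) = (5.1 - 4)/(3 - 4) × (5.1 - 5)/(3 - 5) × (5.1 - 6)/(3 - 6) = 0.016500
L_1(5.1) = (5.1 - 3)/(4 - 3) × (5.1 - 5)/(4 - 5) × (5.1 - 6)/(4 - 6) = -0.094500
L_2(5.1) = (5.1 - 3)/(5 - 3) × (5.1 - 4)/(5 - 4) × (5.1 - 6)/(5 - 6) = 1.039500
L_3(5.1) = (5.1 - 3)/(6 - 3) × (5.1 - 4)/(6 - 4) × (5.1 - 5)/(6 - 5) = 0.038500

P(5.1) = 16×L_0(5.1) + 17×L_1(5.1) + 1×L_2(5.1) + 3×L_3(5.1)
P(5.1) = -0.187500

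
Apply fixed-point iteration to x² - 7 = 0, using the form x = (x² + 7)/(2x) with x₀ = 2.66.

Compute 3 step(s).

Equation: x² - 7 = 0
Fixed-point form: x = (x² + 7)/(2x)
x₀ = 2.66

x_1 = g(2.660000) = 2.645789
x_2 = g(2.645789) = 2.645751
x_3 = g(2.645751) = 2.645751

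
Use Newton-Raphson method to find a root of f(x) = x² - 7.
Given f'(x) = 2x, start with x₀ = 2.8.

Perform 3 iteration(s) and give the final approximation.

f(x) = x² - 7
f'(x) = 2x
x₀ = 2.8

Newton-Raphson formula: x_{n+1} = x_n - f(x_n)/f'(x_n)

Iteration 1:
  f(2.800000) = 0.840000
  f'(2.800000) = 5.600000
  x_1 = 2.800000 - 0.840000/5.600000 = 2.650000
Iteration 2:
  f(2.650000) = 0.022500
  f'(2.650000) = 5.300000
  x_2 = 2.650000 - 0.022500/5.300000 = 2.645755
Iteration 3:
  f(2.645755) = 0.000018
  f'(2.645755) = 5.291509
  x_3 = 2.645755 - 0.000018/5.291509 = 2.645751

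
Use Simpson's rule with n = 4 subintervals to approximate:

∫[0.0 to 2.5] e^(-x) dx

f(x) = e^(-x)
a = 0.0, b = 2.5, n = 4
h = (b - a)/n = 0.625000

Simpson's rule: (h/3)[f(x₀) + 4f(x₁) + 2f(x₂) + ... + f(xₙ)]

x_0 = 0.0000, f(x_0) = 1.000000, coefficient = 1
x_1 = 0.6250, f(x_1) = 0.535261, coefficient = 4
x_2 = 1.2500, f(x_2) = 0.286505, coefficient = 2
x_3 = 1.8750, f(x_3) = 0.153355, coefficient = 4
x_4 = 2.5000, f(x_4) = 0.082085, coefficient = 1

I ≈ (0.625000/3) × 4.409560 = 0.918658
Exact value: 0.917915
Error: 0.000743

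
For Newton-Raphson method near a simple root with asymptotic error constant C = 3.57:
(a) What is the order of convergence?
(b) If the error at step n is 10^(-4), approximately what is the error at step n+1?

(a) Newton-Raphson has quadratic (order 2) convergence near simple roots.
    This means |e_{n+1}| ≈ C|e_n|².

(b) With |e_n| = 10^(-4) and C = 3.57:
    |e_{n+1}| ≈ 3.57 × (10^(-4))² = 3.57 × 10^(-8)

(a) 2 (quadratic); (b) |e_{n+1}| ≈ 3.570e-08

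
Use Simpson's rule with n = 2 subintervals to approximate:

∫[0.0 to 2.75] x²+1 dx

f(x) = x²+1
a = 0.0, b = 2.75, n = 2
h = (b - a)/n = 1.375000

Simpson's rule: (h/3)[f(x₀) + 4f(x₁) + 2f(x₂) + ... + f(xₙ)]

x_0 = 0.0000, f(x_0) = 1.000000, coefficient = 1
x_1 = 1.3750, f(x_1) = 2.890625, coefficient = 4
x_2 = 2.7500, f(x_2) = 8.562500, coefficient = 1

I ≈ (1.375000/3) × 21.125000 = 9.682292
Exact value: 9.682292
Error: 0.000000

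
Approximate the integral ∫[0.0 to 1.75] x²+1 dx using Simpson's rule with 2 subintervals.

f(x) = x²+1
a = 0.0, b = 1.75, n = 2
h = (b - a)/n = 0.875000

Simpson's rule: (h/3)[f(x₀) + 4f(x₁) + 2f(x₂) + ... + f(xₙ)]

x_0 = 0.0000, f(x_0) = 1.000000, coefficient = 1
x_1 = 0.8750, f(x_1) = 1.765625, coefficient = 4
x_2 = 1.7500, f(x_2) = 4.062500, coefficient = 1

I ≈ (0.875000/3) × 12.125000 = 3.536458
Exact value: 3.536458
Error: 0.000000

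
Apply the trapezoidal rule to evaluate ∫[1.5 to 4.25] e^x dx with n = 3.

f(x) = e^x
a = 1.5, b = 4.25, n = 3
h = (b - a)/n = 0.916667

Trapezoidal rule: (h/2)[f(x₀) + 2f(x₁) + 2f(x₂) + ... + f(xₙ)]

x_0 = 1.5000, f(x_0) = 4.481689, coefficient = 1
x_1 = 2.4167, f(x_1) = 11.208436, coefficient = 2
x_2 = 3.3333, f(x_2) = 28.031625, coefficient = 2
x_3 = 4.2500, f(x_3) = 70.105412, coefficient = 1

I ≈ (0.916667/2) × 153.067222 = 70.155810
Exact value: 65.623723
Error: 4.532087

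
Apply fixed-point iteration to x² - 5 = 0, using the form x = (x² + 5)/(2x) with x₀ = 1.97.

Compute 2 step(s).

Equation: x² - 5 = 0
Fixed-point form: x = (x² + 5)/(2x)
x₀ = 1.97

x_1 = g(1.970000) = 2.254036
x_2 = g(2.254036) = 2.236140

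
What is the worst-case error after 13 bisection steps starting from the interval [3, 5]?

Bisection error bound: |error| ≤ (b-a)/2^n
|error| ≤ (5 - 3)/2^13 = 2/2^13
|error| ≤ 0.0002441406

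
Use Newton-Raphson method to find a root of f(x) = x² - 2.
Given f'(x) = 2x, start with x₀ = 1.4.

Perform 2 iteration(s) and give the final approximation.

f(x) = x² - 2
f'(x) = 2x
x₀ = 1.4

Newton-Raphson formula: x_{n+1} = x_n - f(x_n)/f'(x_n)

Iteration 1:
  f(1.400000) = -0.040000
  f'(1.400000) = 2.800000
  x_1 = 1.400000 - (-0.040000)/2.800000 = 1.414286
Iteration 2:
  f(1.414286) = 0.000204
  f'(1.414286) = 2.828571
  x_2 = 1.414286 - 0.000204/2.828571 = 1.414214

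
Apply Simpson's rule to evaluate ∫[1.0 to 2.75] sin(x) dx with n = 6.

f(x) = sin(x)
a = 1.0, b = 2.75, n = 6
h = (b - a)/n = 0.291667

Simpson's rule: (h/3)[f(x₀) + 4f(x₁) + 2f(x₂) + ... + f(xₙ)]

x_0 = 1.0000, f(x_0) = 0.841471, coefficient = 1
x_1 = 1.2917, f(x_1) = 0.961296, coefficient = 4
x_2 = 1.5833, f(x_2) = 0.999921, coefficient = 2
x_3 = 1.8750, f(x_3) = 0.954086, coefficient = 4
x_4 = 2.1667, f(x_4) = 0.827660, coefficient = 2
x_5 = 2.4583, f(x_5) = 0.631324, coefficient = 4
x_6 = 2.7500, f(x_6) = 0.381661, coefficient = 1

I ≈ (0.291667/3) × 15.065117 = 1.464664
Exact value: 1.464605
Error: 0.000059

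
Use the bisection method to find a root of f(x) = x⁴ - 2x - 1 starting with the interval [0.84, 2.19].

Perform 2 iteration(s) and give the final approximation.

f(x) = x⁴ - 2x - 1
Initial interval: [0.84, 2.19]

Iteration 1:
  c_1 = (0.840000 + 2.190000)/2 = 1.515000
  f(c_1) = f(1.515000) = 1.238058
  f(a) × f(c) < 0, new interval: [0.840000, 1.515000]
Iteration 2:
  c_2 = (0.840000 + 1.515000)/2 = 1.177500
  f(c_2) = f(1.177500) = -1.432600
  f(a) × f(c) ≥ 0, new interval: [1.177500, 1.515000]

After 2 iteration(s), the approximation is c_2 = 1.177500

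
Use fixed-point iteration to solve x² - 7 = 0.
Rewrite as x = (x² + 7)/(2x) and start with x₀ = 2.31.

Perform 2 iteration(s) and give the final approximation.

Equation: x² - 7 = 0
Fixed-point form: x = (x² + 7)/(2x)
x₀ = 2.31

x_1 = g(2.310000) = 2.670152
x_2 = g(2.670152) = 2.645863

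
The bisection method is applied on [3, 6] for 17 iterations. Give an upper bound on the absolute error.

Bisection error bound: |error| ≤ (b-a)/2^n
|error| ≤ (6 - 3)/2^17 = 3/2^17
|error| ≤ 0.0000228882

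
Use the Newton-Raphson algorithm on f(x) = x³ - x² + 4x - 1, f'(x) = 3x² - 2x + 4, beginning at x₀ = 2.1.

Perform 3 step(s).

f(x) = x³ - x² + 4x - 1
f'(x) = 3x² - 2x + 4
x₀ = 2.1

Newton-Raphson formula: x_{n+1} = x_n - f(x_n)/f'(x_n)

Iteration 1:
  f(2.100000) = 12.251000
  f'(2.100000) = 13.030000
  x_1 = 2.100000 - 12.251000/13.030000 = 1.159785
Iteration 2:
  f(1.159785) = 3.854068
  f'(1.159785) = 5.715734
  x_2 = 1.159785 - 3.854068/5.715734 = 0.485494
Iteration 3:
  f(0.485494) = 0.820705
  f'(0.485494) = 3.736125
  x_3 = 0.485494 - 0.820705/3.736125 = 0.265827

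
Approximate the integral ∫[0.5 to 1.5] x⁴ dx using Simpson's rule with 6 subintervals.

f(x) = x⁴
a = 0.5, b = 1.5, n = 6
h = (b - a)/n = 0.166667

Simpson's rule: (h/3)[f(x₀) + 4f(x₁) + 2f(x₂) + ... + f(xₙ)]

x_0 = 0.5000, f(x_0) = 0.062500, coefficient = 1
x_1 = 0.6667, f(x_1) = 0.197531, coefficient = 4
x_2 = 0.8333, f(x_2) = 0.482253, coefficient = 2
x_3 = 1.0000, f(x_3) = 1.000000, coefficient = 4
x_4 = 1.1667, f(x_4) = 1.852623, coefficient = 2
x_5 = 1.3333, f(x_5) = 3.160494, coefficient = 4
x_6 = 1.5000, f(x_6) = 5.062500, coefficient = 1

I ≈ (0.166667/3) × 27.226852 = 1.512603
Exact value: 1.512500
Error: 0.000103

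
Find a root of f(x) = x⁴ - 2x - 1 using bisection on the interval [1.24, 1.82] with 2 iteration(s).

f(x) = x⁴ - 2x - 1
Initial interval: [1.24, 1.82]

Iteration 1:
  c_1 = (1.240000 + 1.820000)/2 = 1.530000
  f(c_1) = f(1.530000) = 1.419813
  f(a) × f(c) < 0, new interval: [1.240000, 1.530000]
Iteration 2:
  c_2 = (1.240000 + 1.530000)/2 = 1.385000
  f(c_2) = f(1.385000) = -0.090413
  f(a) × f(c) ≥ 0, new interval: [1.385000, 1.530000]

After 2 iteration(s), the approximation is c_2 = 1.385000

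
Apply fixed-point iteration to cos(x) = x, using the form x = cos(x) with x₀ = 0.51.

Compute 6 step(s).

Equation: cos(x) = x
Fixed-point form: x = cos(x)
x₀ = 0.51

x_1 = g(0.510000) = 0.872745
x_2 = g(0.872745) = 0.642726
x_3 = g(0.642726) = 0.800465
x_4 = g(0.800465) = 0.696373
x_5 = g(0.696373) = 0.767173
x_6 = g(0.767173) = 0.719875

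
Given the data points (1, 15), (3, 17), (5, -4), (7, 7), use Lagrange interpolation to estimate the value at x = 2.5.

Lagrange interpolation formula:
P(x) = Σ yᵢ × Lᵢ(x)
where Lᵢ(x) = Π_{j≠i} (x - xⱼ)/(xᵢ - xⱼ)

L_0(2.5) = (2.5 - 3)/(1 - 3) × (2.5 - 5)/(1 - 5) × (2.5 - 7)/(1 - 7) = 0.117188
L_1(2.5) = (2.5 - 1)/(3 - 1) × (2.5 - 5)/(3 - 5) × (2.5 - 7)/(3 - 7) = 1.054688
L_2(2.5) = (2.5 - 1)/(5 - 1) × (2.5 - 3)/(5 - 3) × (2.5 - 7)/(5 - 7) = -0.210938
L_3(2.5) = (2.5 - 1)/(7 - 1) × (2.5 - 3)/(7 - 3) × (2.5 - 5)/(7 - 5) = 0.039062

P(2.5) = 15×L_0(2.5) + 17×L_1(2.5) + (-4)×L_2(2.5) + 7×L_3(2.5)
P(2.5) = 20.804688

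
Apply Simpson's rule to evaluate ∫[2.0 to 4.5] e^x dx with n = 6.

f(x) = e^x
a = 2.0, b = 4.5, n = 6
h = (b - a)/n = 0.416667

Simpson's rule: (h/3)[f(x₀) + 4f(x₁) + 2f(x₂) + ... + f(xₙ)]

x_0 = 2.0000, f(x_0) = 7.389056, coefficient = 1
x_1 = 2.4167, f(x_1) = 11.208436, coefficient = 4
x_2 = 2.8333, f(x_2) = 17.002040, coefficient = 2
x_3 = 3.2500, f(x_3) = 25.790340, coefficient = 4
x_4 = 3.6667, f(x_4) = 39.121284, coefficient = 2
x_5 = 4.0833, f(x_5) = 59.342950, coefficient = 4
x_6 = 4.5000, f(x_6) = 90.017131, coefficient = 1

I ≈ (0.416667/3) × 595.019739 = 82.641630
Exact value: 82.628075
Error: 0.013555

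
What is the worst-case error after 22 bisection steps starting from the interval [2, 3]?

Bisection error bound: |error| ≤ (b-a)/2^n
|error| ≤ (3 - 2)/2^22 = 1/2^22
|error| ≤ 0.0000002384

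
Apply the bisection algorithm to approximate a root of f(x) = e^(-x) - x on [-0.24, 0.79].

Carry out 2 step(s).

f(x) = e^(-x) - x
Initial interval: [-0.24, 0.79]

Iteration 1:
  c_1 = (-0.240000 + 0.790000)/2 = 0.275000
  f(c_1) = f(0.275000) = 0.484572
  f(a) × f(c) ≥ 0, new interval: [0.275000, 0.790000]
Iteration 2:
  c_2 = (0.275000 + 0.790000)/2 = 0.532500
  f(c_2) = f(0.532500) = 0.054635
  f(a) × f(c) ≥ 0, new interval: [0.532500, 0.790000]

After 2 iteration(s), the approximation is c_2 = 0.532500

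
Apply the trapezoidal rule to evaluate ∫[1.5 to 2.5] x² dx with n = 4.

f(x) = x²
a = 1.5, b = 2.5, n = 4
h = (b - a)/n = 0.250000

Trapezoidal rule: (h/2)[f(x₀) + 2f(x₁) + 2f(x₂) + ... + f(xₙ)]

x_0 = 1.5000, f(x_0) = 2.250000, coefficient = 1
x_1 = 1.7500, f(x_1) = 3.062500, coefficient = 2
x_2 = 2.0000, f(x_2) = 4.000000, coefficient = 2
x_3 = 2.2500, f(x_3) = 5.062500, coefficient = 2
x_4 = 2.5000, f(x_4) = 6.250000, coefficient = 1

I ≈ (0.250000/2) × 32.750000 = 4.093750
Exact value: 4.083333
Error: 0.010417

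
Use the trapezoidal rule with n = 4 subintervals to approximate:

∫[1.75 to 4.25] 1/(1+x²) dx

f(x) = 1/(1+x²)
a = 1.75, b = 4.25, n = 4
h = (b - a)/n = 0.625000

Trapezoidal rule: (h/2)[f(x₀) + 2f(x₁) + 2f(x₂) + ... + f(xₙ)]

x_0 = 1.7500, f(x_0) = 0.246154, coefficient = 1
x_1 = 2.3750, f(x_1) = 0.150588, coefficient = 2
x_2 = 3.0000, f(x_2) = 0.100000, coefficient = 2
x_3 = 3.6250, f(x_3) = 0.070718, coefficient = 2
x_4 = 4.2500, f(x_4) = 0.052459, coefficient = 1

I ≈ (0.625000/2) × 0.941226 = 0.294133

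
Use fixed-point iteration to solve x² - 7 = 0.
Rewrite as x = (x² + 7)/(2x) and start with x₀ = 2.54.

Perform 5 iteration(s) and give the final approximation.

Equation: x² - 7 = 0
Fixed-point form: x = (x² + 7)/(2x)
x₀ = 2.54

x_1 = g(2.540000) = 2.647953
x_2 = g(2.647953) = 2.645752
x_3 = g(2.645752) = 2.645751
x_4 = g(2.645751) = 2.645751
x_5 = g(2.645751) = 2.645751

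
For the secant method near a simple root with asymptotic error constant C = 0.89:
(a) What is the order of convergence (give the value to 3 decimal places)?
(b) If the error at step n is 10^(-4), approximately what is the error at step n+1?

(a) Secant method has superlinear convergence with order φ = (1+√5)/2 ≈ 1.618.
    This means |e_{n+1}| ≈ C|e_n|^1.618.

(b) With |e_n| = 10^(-4) and C = 0.89:
    |e_{n+1}| ≈ 0.89 × (10^(-4))^1.618 = 0.89 × 10^(-6.47)

(a) ≈ 1.618 (golden ratio); (b) |e_{n+1}| ≈ 3.001e-07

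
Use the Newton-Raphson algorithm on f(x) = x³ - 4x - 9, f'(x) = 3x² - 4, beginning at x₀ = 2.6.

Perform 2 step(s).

f(x) = x³ - 4x - 9
f'(x) = 3x² - 4
x₀ = 2.6

Newton-Raphson formula: x_{n+1} = x_n - f(x_n)/f'(x_n)

Iteration 1:
  f(2.600000) = -1.824000
  f'(2.600000) = 16.280000
  x_1 = 2.600000 - (-1.824000)/16.280000 = 2.712039
Iteration 2:
  f(2.712039) = 0.099318
  f'(2.712039) = 18.065472
  x_2 = 2.712039 - 0.099318/18.065472 = 2.706542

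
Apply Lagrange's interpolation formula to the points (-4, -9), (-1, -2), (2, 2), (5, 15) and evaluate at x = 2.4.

Lagrange interpolation formula:
P(x) = Σ yᵢ × Lᵢ(x)
where Lᵢ(x) = Π_{j≠i} (x - xⱼ)/(xᵢ - xⱼ)

L_0(2.4) = (2.4 - (-1))/(-4 - (-1)) × (2.4 - 2)/(-4 - 2) × (2.4 - 5)/(-4 - 5) = 0.021827
L_1(2.4) = (2.4 - (-4))/(-1 - (-4)) × (2.4 - 2)/(-1 - 2) × (2.4 - 5)/(-1 - 5) = -0.123259
L_2(2.4) = (2.4 - (-4))/(2 - (-4)) × (2.4 - (-1))/(2 - (-1)) × (2.4 - 5)/(2 - 5) = 1.047704
L_3(2.4) = (2.4 - (-4))/(5 - (-4)) × (2.4 - (-1))/(5 - (-1)) × (2.4 - 2)/(5 - 2) = 0.053728

P(2.4) = (-9)×L_0(2.4) + (-2)×L_1(2.4) + 2×L_2(2.4) + 15×L_3(2.4)
P(2.4) = 2.951407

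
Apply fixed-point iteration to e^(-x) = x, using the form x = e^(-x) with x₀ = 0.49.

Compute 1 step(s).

Equation: e^(-x) = x
Fixed-point form: x = e^(-x)
x₀ = 0.49

x_1 = g(0.490000) = 0.612626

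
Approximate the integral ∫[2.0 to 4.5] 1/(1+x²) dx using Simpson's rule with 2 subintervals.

f(x) = 1/(1+x²)
a = 2.0, b = 4.5, n = 2
h = (b - a)/n = 1.250000

Simpson's rule: (h/3)[f(x₀) + 4f(x₁) + 2f(x₂) + ... + f(xₙ)]

x_0 = 2.0000, f(x_0) = 0.200000, coefficient = 1
x_1 = 3.2500, f(x_1) = 0.086486, coefficient = 4
x_2 = 4.5000, f(x_2) = 0.047059, coefficient = 1

I ≈ (1.250000/3) × 0.593005 = 0.247085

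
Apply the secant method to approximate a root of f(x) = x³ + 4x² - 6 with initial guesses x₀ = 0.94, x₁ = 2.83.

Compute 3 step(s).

f(x) = x³ + 4x² - 6
x₀ = 0.94, x₁ = 2.83

Secant formula: x_{n+1} = x_n - f(x_n)(x_n - x_{n-1})/(f(x_n) - f(x_{n-1}))

Iteration 1:
  f(0.940000) = -1.635016
  f(2.830000) = 48.700787
  x_2 = 2.830000 - 48.700787×(2.830000 - 0.940000)/(48.700787 - (-1.635016))
       = 1.001391
Iteration 2:
  f(2.830000) = 48.700787
  f(1.001391) = -0.984682
  x_3 = 1.001391 - (-0.984682)×(1.001391 - 2.830000)/(-0.984682 - 48.700787)
       = 1.037631
Iteration 3:
  f(1.001391) = -0.984682
  f(1.037631) = -0.576090
  x_4 = 1.037631 - (-0.576090)×(1.037631 - 1.001391)/(-0.576090 - (-0.984682))
       = 1.088727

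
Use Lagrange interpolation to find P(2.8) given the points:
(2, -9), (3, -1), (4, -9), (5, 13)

Lagrange interpolation formula:
P(x) = Σ yᵢ × Lᵢ(x)
where Lᵢ(x) = Π_{j≠i} (x - xⱼ)/(xᵢ - xⱼ)

L_0(2.8) = (2.8 - 3)/(2 - 3) × (2.8 - 4)/(2 - 4) × (2.8 - 5)/(2 - 5) = 0.088000
L_1(2.8) = (2.8 - 2)/(3 - 2) × (2.8 - 4)/(3 - 4) × (2.8 - 5)/(3 - 5) = 1.056000
L_2(2.8) = (2.8 - 2)/(4 - 2) × (2.8 - 3)/(4 - 3) × (2.8 - 5)/(4 - 5) = -0.176000
L_3(2.8) = (2.8 - 2)/(5 - 2) × (2.8 - 3)/(5 - 3) × (2.8 - 4)/(5 - 4) = 0.032000

P(2.8) = (-9)×L_0(2.8) + (-1)×L_1(2.8) + (-9)×L_2(2.8) + 13×L_3(2.8)
P(2.8) = 0.152000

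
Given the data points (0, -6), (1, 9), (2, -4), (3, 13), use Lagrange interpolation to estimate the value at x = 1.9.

Lagrange interpolation formula:
P(x) = Σ yᵢ × Lᵢ(x)
where Lᵢ(x) = Π_{j≠i} (x - xⱼ)/(xᵢ - xⱼ)

L_0(1.9) = (1.9 - 1)/(0 - 1) × (1.9 - 2)/(0 - 2) × (1.9 - 3)/(0 - 3) = -0.016500
L_1(1.9) = (1.9 - 0)/(1 - 0) × (1.9 - 2)/(1 - 2) × (1.9 - 3)/(1 - 3) = 0.104500
L_2(1.9) = (1.9 - 0)/(2 - 0) × (1.9 - 1)/(2 - 1) × (1.9 - 3)/(2 - 3) = 0.940500
L_3(1.9) = (1.9 - 0)/(3 - 0) × (1.9 - 1)/(3 - 1) × (1.9 - 2)/(3 - 2) = -0.028500

P(1.9) = (-6)×L_0(1.9) + 9×L_1(1.9) + (-4)×L_2(1.9) + 13×L_3(1.9)
P(1.9) = -3.093000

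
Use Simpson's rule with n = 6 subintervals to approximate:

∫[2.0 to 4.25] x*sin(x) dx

f(x) = x*sin(x)
a = 2.0, b = 4.25, n = 6
h = (b - a)/n = 0.375000

Simpson's rule: (h/3)[f(x₀) + 4f(x₁) + 2f(x₂) + ... + f(xₙ)]

x_0 = 2.0000, f(x_0) = 1.818595, coefficient = 1
x_1 = 2.3750, f(x_1) = 1.647502, coefficient = 4
x_2 = 2.7500, f(x_2) = 1.049568, coefficient = 2
x_3 = 3.1250, f(x_3) = 0.051850, coefficient = 4
x_4 = 3.5000, f(x_4) = -1.227741, coefficient = 2
x_5 = 3.8750, f(x_5) = -2.593944, coefficient = 4
x_6 = 4.2500, f(x_6) = -3.803705, coefficient = 1

I ≈ (0.375000/3) × -5.919825 = -0.739978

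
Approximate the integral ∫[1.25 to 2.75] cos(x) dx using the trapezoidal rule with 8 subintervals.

f(x) = cos(x)
a = 1.25, b = 2.75, n = 8
h = (b - a)/n = 0.187500

Trapezoidal rule: (h/2)[f(x₀) + 2f(x₁) + 2f(x₂) + ... + f(xₙ)]

x_0 = 1.2500, f(x_0) = 0.315322, coefficient = 1
x_1 = 1.4375, f(x_1) = 0.132902, coefficient = 2
x_2 = 1.6250, f(x_2) = -0.054177, coefficient = 2
x_3 = 1.8125, f(x_3) = -0.239357, coefficient = 2
x_4 = 2.0000, f(x_4) = -0.416147, coefficient = 2
x_5 = 2.1875, f(x_5) = -0.578349, coefficient = 2
x_6 = 2.3750, f(x_6) = -0.720278, coefficient = 2
x_7 = 2.5625, f(x_7) = -0.836960, coefficient = 2
x_8 = 2.7500, f(x_8) = -0.924302, coefficient = 1

I ≈ (0.187500/2) × -6.033713 = -0.565661
Exact value: -0.567324
Error: 0.001663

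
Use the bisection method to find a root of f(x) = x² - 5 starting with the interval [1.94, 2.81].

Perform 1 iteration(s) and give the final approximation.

f(x) = x² - 5
Initial interval: [1.94, 2.81]

Iteration 1:
  c_1 = (1.940000 + 2.810000)/2 = 2.375000
  f(c_1) = f(2.375000) = 0.640625
  f(a) × f(c) < 0, new interval: [1.940000, 2.375000]

After 1 iteration(s), the approximation is c_1 = 2.375000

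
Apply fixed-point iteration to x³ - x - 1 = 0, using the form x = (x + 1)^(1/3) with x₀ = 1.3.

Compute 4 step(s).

Equation: x³ - x - 1 = 0
Fixed-point form: x = (x + 1)^(1/3)
x₀ = 1.3

x_1 = g(1.300000) = 1.320006
x_2 = g(1.320006) = 1.323822
x_3 = g(1.323822) = 1.324548
x_4 = g(1.324548) = 1.324686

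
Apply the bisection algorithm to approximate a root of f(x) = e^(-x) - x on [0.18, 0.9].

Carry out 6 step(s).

f(x) = e^(-x) - x
Initial interval: [0.18, 0.9]

Iteration 1:
  c_1 = (0.180000 + 0.900000)/2 = 0.540000
  f(c_1) = f(0.540000) = 0.042748
  f(a) × f(c) ≥ 0, new interval: [0.540000, 0.900000]
Iteration 2:
  c_2 = (0.540000 + 0.900000)/2 = 0.720000
  f(c_2) = f(0.720000) = -0.233248
  f(a) × f(c) < 0, new interval: [0.540000, 0.720000]
Iteration 3:
  c_3 = (0.540000 + 0.720000)/2 = 0.630000
  f(c_3) = f(0.630000) = -0.097408
  f(a) × f(c) < 0, new interval: [0.540000, 0.630000]
Iteration 4:
  c_4 = (0.540000 + 0.630000)/2 = 0.585000
  f(c_4) = f(0.585000) = -0.027894
  f(a) × f(c) < 0, new interval: [0.540000, 0.585000]
Iteration 5:
  c_5 = (0.540000 + 0.585000)/2 = 0.562500
  f(c_5) = f(0.562500) = 0.007283
  f(a) × f(c) ≥ 0, new interval: [0.562500, 0.585000]
Iteration 6:
  c_6 = (0.562500 + 0.585000)/2 = 0.573750
  f(c_6) = f(0.573750) = -0.010341
  f(a) × f(c) < 0, new interval: [0.562500, 0.573750]

After 6 iteration(s), the approximation is c_6 = 0.573750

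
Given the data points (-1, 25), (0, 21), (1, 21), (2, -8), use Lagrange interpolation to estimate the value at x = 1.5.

Lagrange interpolation formula:
P(x) = Σ yᵢ × Lᵢ(x)
where Lᵢ(x) = Π_{j≠i} (x - xⱼ)/(xᵢ - xⱼ)

L_0(1.5) = (1.5 - 0)/(-1 - 0) × (1.5 - 1)/(-1 - 1) × (1.5 - 2)/(-1 - 2) = 0.062500
L_1(1.5) = (1.5 - (-1))/(0 - (-1)) × (1.5 - 1)/(0 - 1) × (1.5 - 2)/(0 - 2) = -0.312500
L_2(1.5) = (1.5 - (-1))/(1 - (-1)) × (1.5 - 0)/(1 - 0) × (1.5 - 2)/(1 - 2) = 0.937500
L_3(1.5) = (1.5 - (-1))/(2 - (-1)) × (1.5 - 0)/(2 - 0) × (1.5 - 1)/(2 - 1) = 0.312500

P(1.5) = 25×L_0(1.5) + 21×L_1(1.5) + 21×L_2(1.5) + (-8)×L_3(1.5)
P(1.5) = 12.187500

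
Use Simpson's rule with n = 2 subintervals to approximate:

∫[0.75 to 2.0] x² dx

f(x) = x²
a = 0.75, b = 2.0, n = 2
h = (b - a)/n = 0.625000

Simpson's rule: (h/3)[f(x₀) + 4f(x₁) + 2f(x₂) + ... + f(xₙ)]

x_0 = 0.7500, f(x_0) = 0.562500, coefficient = 1
x_1 = 1.3750, f(x_1) = 1.890625, coefficient = 4
x_2 = 2.0000, f(x_2) = 4.000000, coefficient = 1

I ≈ (0.625000/3) × 12.125000 = 2.526042
Exact value: 2.526042
Error: 0.000000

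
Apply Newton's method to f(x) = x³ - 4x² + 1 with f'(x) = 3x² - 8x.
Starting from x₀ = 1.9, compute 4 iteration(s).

f(x) = x³ - 4x² + 1
f'(x) = 3x² - 8x
x₀ = 1.9

Newton-Raphson formula: x_{n+1} = x_n - f(x_n)/f'(x_n)

Iteration 1:
  f(1.900000) = -6.581000
  f'(1.900000) = -4.370000
  x_1 = 1.900000 - (-6.581000)/(-4.370000) = 0.394050
Iteration 2:
  f(0.394050) = 0.440084
  f'(0.394050) = -2.686576
  x_2 = 0.394050 - 0.440084/(-2.686576) = 0.557859
Iteration 3:
  f(0.557859) = -0.071216
  f'(0.557859) = -3.529251
  x_3 = 0.557859 - (-0.071216)/(-3.529251) = 0.537680
Iteration 4:
  f(0.537680) = -0.000956
  f'(0.537680) = -3.434140
  x_4 = 0.537680 - (-0.000956)/(-3.434140) = 0.537402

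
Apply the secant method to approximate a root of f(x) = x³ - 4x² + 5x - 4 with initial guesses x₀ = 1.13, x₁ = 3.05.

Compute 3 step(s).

f(x) = x³ - 4x² + 5x - 4
x₀ = 1.13, x₁ = 3.05

Secant formula: x_{n+1} = x_n - f(x_n)(x_n - x_{n-1})/(f(x_n) - f(x_{n-1}))

Iteration 1:
  f(1.130000) = -2.014703
  f(3.050000) = 2.412625
  x_2 = 3.050000 - 2.412625×(3.050000 - 1.130000)/(2.412625 - (-2.014703))
       = 2.003717
Iteration 2:
  f(3.050000) = 2.412625
  f(2.003717) = -1.996256
  x_3 = 2.003717 - (-1.996256)×(2.003717 - 3.050000)/(-1.996256 - 2.412625)
       = 2.477453
Iteration 3:
  f(2.003717) = -1.996256
  f(2.477453) = -0.957782
  x_4 = 2.477453 - (-0.957782)×(2.477453 - 2.003717)/(-0.957782 - (-1.996256))
       = 2.914380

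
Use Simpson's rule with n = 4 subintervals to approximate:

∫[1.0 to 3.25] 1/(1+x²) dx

f(x) = 1/(1+x²)
a = 1.0, b = 3.25, n = 4
h = (b - a)/n = 0.562500

Simpson's rule: (h/3)[f(x₀) + 4f(x₁) + 2f(x₂) + ... + f(xₙ)]

x_0 = 1.0000, f(x_0) = 0.500000, coefficient = 1
x_1 = 1.5625, f(x_1) = 0.290579, coefficient = 4
x_2 = 2.1250, f(x_2) = 0.181303, coefficient = 2
x_3 = 2.6875, f(x_3) = 0.121615, coefficient = 4
x_4 = 3.2500, f(x_4) = 0.086486, coefficient = 1

I ≈ (0.562500/3) × 2.597869 = 0.487100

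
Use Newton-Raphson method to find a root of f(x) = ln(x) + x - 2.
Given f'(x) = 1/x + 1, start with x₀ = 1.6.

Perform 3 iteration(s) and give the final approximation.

f(x) = ln(x) + x - 2
f'(x) = 1/x + 1
x₀ = 1.6

Newton-Raphson formula: x_{n+1} = x_n - f(x_n)/f'(x_n)

Iteration 1:
  f(1.600000) = 0.070004
  f'(1.600000) = 1.625000
  x_1 = 1.600000 - 0.070004/1.625000 = 1.556921
Iteration 2:
  f(1.556921) = -0.000369
  f'(1.556921) = 1.642293
  x_2 = 1.556921 - (-0.000369)/1.642293 = 1.557146
Iteration 3:
  f(1.557146) = 0.000000
  f'(1.557146) = 1.642201
  x_3 = 1.557146 - 0.000000/1.642201 = 1.557146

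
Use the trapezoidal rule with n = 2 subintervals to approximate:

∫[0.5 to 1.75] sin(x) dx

f(x) = sin(x)
a = 0.5, b = 1.75, n = 2
h = (b - a)/n = 0.625000

Trapezoidal rule: (h/2)[f(x₀) + 2f(x₁) + 2f(x₂) + ... + f(xₙ)]

x_0 = 0.5000, f(x_0) = 0.479426, coefficient = 1
x_1 = 1.1250, f(x_1) = 0.902268, coefficient = 2
x_2 = 1.7500, f(x_2) = 0.983986, coefficient = 1

I ≈ (0.625000/2) × 3.267947 = 1.021233
Exact value: 1.055829
Error: 0.034595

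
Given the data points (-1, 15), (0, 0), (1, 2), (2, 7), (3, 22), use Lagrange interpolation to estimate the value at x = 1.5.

Lagrange interpolation formula:
P(x) = Σ yᵢ × Lᵢ(x)
where Lᵢ(x) = Π_{j≠i} (x - xⱼ)/(xᵢ - xⱼ)

L_0(1.5) = (1.5 - 0)/(-1 - 0) × (1.5 - 1)/(-1 - 1) × (1.5 - 2)/(-1 - 2) × (1.5 - 3)/(-1 - 3) = 0.023438
L_1(1.5) = (1.5 - (-1))/(0 - (-1)) × (1.5 - 1)/(0 - 1) × (1.5 - 2)/(0 - 2) × (1.5 - 3)/(0 - 3) = -0.156250
L_2(1.5) = (1.5 - (-1))/(1 - (-1)) × (1.5 - 0)/(1 - 0) × (1.5 - 2)/(1 - 2) × (1.5 - 3)/(1 - 3) = 0.703125
L_3(1.5) = (1.5 - (-1))/(2 - (-1)) × (1.5 - 0)/(2 - 0) × (1.5 - 1)/(2 - 1) × (1.5 - 3)/(2 - 3) = 0.468750
L_4(1.5) = (1.5 - (-1))/(3 - (-1)) × (1.5 - 0)/(3 - 0) × (1.5 - 1)/(3 - 1) × (1.5 - 2)/(3 - 2) = -0.039062

P(1.5) = 15×L_0(1.5) + 0×L_1(1.5) + 2×L_2(1.5) + 7×L_3(1.5) + 22×L_4(1.5)
P(1.5) = 4.179688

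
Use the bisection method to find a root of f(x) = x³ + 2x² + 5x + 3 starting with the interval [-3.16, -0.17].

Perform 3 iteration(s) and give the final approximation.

f(x) = x³ + 2x² + 5x + 3
Initial interval: [-3.16, -0.17]

Iteration 1:
  c_1 = (-3.160000 + (-0.170000))/2 = -1.665000
  f(c_1) = f(-1.665000) = -4.396305
  f(a) × f(c) ≥ 0, new interval: [-1.665000, -0.170000]
Iteration 2:
  c_2 = (-1.665000 + (-0.170000))/2 = -0.917500
  f(c_2) = f(-0.917500) = -0.676245
  f(a) × f(c) ≥ 0, new interval: [-0.917500, -0.170000]
Iteration 3:
  c_3 = (-0.917500 + (-0.170000))/2 = -0.543750
  f(c_3) = f(-0.543750) = 0.711811
  f(a) × f(c) < 0, new interval: [-0.917500, -0.543750]

After 3 iteration(s), the approximation is c_3 = -0.543750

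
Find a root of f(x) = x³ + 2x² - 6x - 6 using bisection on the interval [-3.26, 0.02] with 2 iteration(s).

f(x) = x³ + 2x² - 6x - 6
Initial interval: [-3.26, 0.02]

Iteration 1:
  c_1 = (-3.260000 + 0.020000)/2 = -1.620000
  f(c_1) = f(-1.620000) = 4.717272
  f(a) × f(c) ≥ 0, new interval: [-1.620000, 0.020000]
Iteration 2:
  c_2 = (-1.620000 + 0.020000)/2 = -0.800000
  f(c_2) = f(-0.800000) = -0.432000
  f(a) × f(c) < 0, new interval: [-1.620000, -0.800000]

After 2 iteration(s), the approximation is c_2 = -0.800000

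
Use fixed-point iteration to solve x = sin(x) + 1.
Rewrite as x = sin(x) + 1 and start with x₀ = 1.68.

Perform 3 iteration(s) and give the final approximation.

Equation: x = sin(x) + 1
Fixed-point form: x = sin(x) + 1
x₀ = 1.68

x_1 = g(1.680000) = 1.994043
x_2 = g(1.994043) = 1.911760
x_3 = g(1.911760) = 1.942433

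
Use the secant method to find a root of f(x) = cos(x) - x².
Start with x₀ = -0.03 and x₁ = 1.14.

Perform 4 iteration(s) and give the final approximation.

f(x) = cos(x) - x²
x₀ = -0.03, x₁ = 1.14

Secant formula: x_{n+1} = x_n - f(x_n)(x_n - x_{n-1})/(f(x_n) - f(x_{n-1}))

Iteration 1:
  f(-0.030000) = 0.998650
  f(1.140000) = -0.882005
  x_2 = 1.140000 - (-0.882005)×(1.140000 - (-0.030000))/(-0.882005 - 0.998650)
       = 0.591284
Iteration 2:
  f(1.140000) = -0.882005
  f(0.591284) = 0.480609
  x_3 = 0.591284 - 0.480609×(0.591284 - 1.140000)/(0.480609 - (-0.882005))
       = 0.784822
Iteration 3:
  f(0.591284) = 0.480609
  f(0.784822) = 0.091568
  x_4 = 0.784822 - 0.091568×(0.784822 - 0.591284)/(0.091568 - 0.480609)
       = 0.830375
Iteration 4:
  f(0.784822) = 0.091568
  f(0.830375) = -0.014924
  x_5 = 0.830375 - (-0.014924)×(0.830375 - 0.784822)/(-0.014924 - 0.091568)
       = 0.823991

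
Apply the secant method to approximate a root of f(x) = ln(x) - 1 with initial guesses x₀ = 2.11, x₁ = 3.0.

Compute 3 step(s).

f(x) = ln(x) - 1
x₀ = 2.11, x₁ = 3.0

Secant formula: x_{n+1} = x_n - f(x_n)(x_n - x_{n-1})/(f(x_n) - f(x_{n-1}))

Iteration 1:
  f(2.110000) = -0.253312
  f(3.000000) = 0.098612
  x_2 = 3.000000 - 0.098612×(3.000000 - 2.110000)/(0.098612 - (-0.253312))
       = 2.750614
Iteration 2:
  f(3.000000) = 0.098612
  f(2.750614) = 0.011824
  x_3 = 2.750614 - 0.011824×(2.750614 - 3.000000)/(0.011824 - 0.098612)
       = 2.716637
Iteration 3:
  f(2.750614) = 0.011824
  f(2.716637) = -0.000605
  x_4 = 2.716637 - (-0.000605)×(2.716637 - 2.750614)/(-0.000605 - 0.011824)
       = 2.718292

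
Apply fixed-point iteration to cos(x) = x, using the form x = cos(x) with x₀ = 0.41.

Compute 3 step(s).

Equation: cos(x) = x
Fixed-point form: x = cos(x)
x₀ = 0.41

x_1 = g(0.410000) = 0.917121
x_2 = g(0.917121) = 0.608108
x_3 = g(0.608108) = 0.820730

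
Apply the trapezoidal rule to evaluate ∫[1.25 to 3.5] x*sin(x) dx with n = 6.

f(x) = x*sin(x)
a = 1.25, b = 3.5, n = 6
h = (b - a)/n = 0.375000

Trapezoidal rule: (h/2)[f(x₀) + 2f(x₁) + 2f(x₂) + ... + f(xₙ)]

x_0 = 1.2500, f(x_0) = 1.186231, coefficient = 1
x_1 = 1.6250, f(x_1) = 1.622613, coefficient = 2
x_2 = 2.0000, f(x_2) = 1.818595, coefficient = 2
x_3 = 2.3750, f(x_3) = 1.647502, coefficient = 2
x_4 = 2.7500, f(x_4) = 1.049568, coefficient = 2
x_5 = 3.1250, f(x_5) = 0.051850, coefficient = 2
x_6 = 3.5000, f(x_6) = -1.227741, coefficient = 1

I ≈ (0.375000/2) × 12.338745 = 2.313515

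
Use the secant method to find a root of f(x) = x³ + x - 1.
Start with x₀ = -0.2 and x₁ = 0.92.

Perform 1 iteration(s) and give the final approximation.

f(x) = x³ + x - 1
x₀ = -0.2, x₁ = 0.92

Secant formula: x_{n+1} = x_n - f(x_n)(x_n - x_{n-1})/(f(x_n) - f(x_{n-1}))

Iteration 1:
  f(-0.200000) = -1.208000
  f(0.920000) = 0.698688
  x_2 = 0.920000 - 0.698688×(0.920000 - (-0.200000))/(0.698688 - (-1.208000))
       = 0.509586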